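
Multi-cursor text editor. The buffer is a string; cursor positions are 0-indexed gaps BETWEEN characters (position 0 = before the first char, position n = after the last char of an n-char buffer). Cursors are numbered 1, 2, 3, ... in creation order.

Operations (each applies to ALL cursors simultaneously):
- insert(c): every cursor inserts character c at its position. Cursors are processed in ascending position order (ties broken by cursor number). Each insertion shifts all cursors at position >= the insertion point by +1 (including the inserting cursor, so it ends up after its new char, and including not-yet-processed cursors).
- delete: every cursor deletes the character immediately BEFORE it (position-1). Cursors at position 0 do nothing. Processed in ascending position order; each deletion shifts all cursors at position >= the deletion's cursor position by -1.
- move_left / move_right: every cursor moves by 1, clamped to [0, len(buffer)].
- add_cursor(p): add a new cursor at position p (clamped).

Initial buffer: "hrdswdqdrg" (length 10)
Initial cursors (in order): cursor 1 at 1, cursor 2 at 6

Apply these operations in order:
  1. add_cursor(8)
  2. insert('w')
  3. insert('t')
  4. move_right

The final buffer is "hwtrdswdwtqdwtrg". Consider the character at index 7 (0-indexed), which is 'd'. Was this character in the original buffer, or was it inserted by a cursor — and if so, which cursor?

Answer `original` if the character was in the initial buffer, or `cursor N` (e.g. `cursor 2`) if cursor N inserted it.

Answer: original

Derivation:
After op 1 (add_cursor(8)): buffer="hrdswdqdrg" (len 10), cursors c1@1 c2@6 c3@8, authorship ..........
After op 2 (insert('w')): buffer="hwrdswdwqdwrg" (len 13), cursors c1@2 c2@8 c3@11, authorship .1.....2..3..
After op 3 (insert('t')): buffer="hwtrdswdwtqdwtrg" (len 16), cursors c1@3 c2@10 c3@14, authorship .11.....22..33..
After op 4 (move_right): buffer="hwtrdswdwtqdwtrg" (len 16), cursors c1@4 c2@11 c3@15, authorship .11.....22..33..
Authorship (.=original, N=cursor N): . 1 1 . . . . . 2 2 . . 3 3 . .
Index 7: author = original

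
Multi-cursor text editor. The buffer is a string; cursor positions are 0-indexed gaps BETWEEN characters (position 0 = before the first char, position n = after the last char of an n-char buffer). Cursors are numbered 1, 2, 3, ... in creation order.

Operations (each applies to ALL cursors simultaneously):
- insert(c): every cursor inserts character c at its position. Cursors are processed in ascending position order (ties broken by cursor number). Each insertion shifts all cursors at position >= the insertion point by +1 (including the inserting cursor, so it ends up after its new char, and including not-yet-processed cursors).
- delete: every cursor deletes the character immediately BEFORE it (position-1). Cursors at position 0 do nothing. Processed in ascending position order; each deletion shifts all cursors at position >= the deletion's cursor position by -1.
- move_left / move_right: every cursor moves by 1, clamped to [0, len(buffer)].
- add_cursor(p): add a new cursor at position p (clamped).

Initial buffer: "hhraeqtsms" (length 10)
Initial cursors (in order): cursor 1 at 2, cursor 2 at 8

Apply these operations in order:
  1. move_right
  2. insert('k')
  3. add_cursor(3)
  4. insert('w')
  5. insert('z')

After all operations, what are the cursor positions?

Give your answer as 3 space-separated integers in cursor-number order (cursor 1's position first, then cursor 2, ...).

After op 1 (move_right): buffer="hhraeqtsms" (len 10), cursors c1@3 c2@9, authorship ..........
After op 2 (insert('k')): buffer="hhrkaeqtsmks" (len 12), cursors c1@4 c2@11, authorship ...1......2.
After op 3 (add_cursor(3)): buffer="hhrkaeqtsmks" (len 12), cursors c3@3 c1@4 c2@11, authorship ...1......2.
After op 4 (insert('w')): buffer="hhrwkwaeqtsmkws" (len 15), cursors c3@4 c1@6 c2@14, authorship ...311......22.
After op 5 (insert('z')): buffer="hhrwzkwzaeqtsmkwzs" (len 18), cursors c3@5 c1@8 c2@17, authorship ...33111......222.

Answer: 8 17 5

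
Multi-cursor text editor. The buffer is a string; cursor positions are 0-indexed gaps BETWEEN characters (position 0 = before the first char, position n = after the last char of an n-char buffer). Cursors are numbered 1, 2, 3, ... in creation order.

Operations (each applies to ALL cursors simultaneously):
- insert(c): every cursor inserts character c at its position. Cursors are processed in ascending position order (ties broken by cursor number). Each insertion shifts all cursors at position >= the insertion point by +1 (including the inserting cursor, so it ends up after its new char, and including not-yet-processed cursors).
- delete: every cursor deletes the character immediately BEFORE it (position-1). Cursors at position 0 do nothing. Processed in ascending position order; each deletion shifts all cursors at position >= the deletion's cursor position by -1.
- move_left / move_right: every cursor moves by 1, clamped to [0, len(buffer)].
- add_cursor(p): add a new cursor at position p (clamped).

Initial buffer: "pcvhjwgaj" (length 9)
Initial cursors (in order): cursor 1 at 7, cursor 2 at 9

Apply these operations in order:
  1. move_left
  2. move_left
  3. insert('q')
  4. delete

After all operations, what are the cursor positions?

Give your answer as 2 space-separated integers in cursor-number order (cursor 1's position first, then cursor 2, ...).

Answer: 5 7

Derivation:
After op 1 (move_left): buffer="pcvhjwgaj" (len 9), cursors c1@6 c2@8, authorship .........
After op 2 (move_left): buffer="pcvhjwgaj" (len 9), cursors c1@5 c2@7, authorship .........
After op 3 (insert('q')): buffer="pcvhjqwgqaj" (len 11), cursors c1@6 c2@9, authorship .....1..2..
After op 4 (delete): buffer="pcvhjwgaj" (len 9), cursors c1@5 c2@7, authorship .........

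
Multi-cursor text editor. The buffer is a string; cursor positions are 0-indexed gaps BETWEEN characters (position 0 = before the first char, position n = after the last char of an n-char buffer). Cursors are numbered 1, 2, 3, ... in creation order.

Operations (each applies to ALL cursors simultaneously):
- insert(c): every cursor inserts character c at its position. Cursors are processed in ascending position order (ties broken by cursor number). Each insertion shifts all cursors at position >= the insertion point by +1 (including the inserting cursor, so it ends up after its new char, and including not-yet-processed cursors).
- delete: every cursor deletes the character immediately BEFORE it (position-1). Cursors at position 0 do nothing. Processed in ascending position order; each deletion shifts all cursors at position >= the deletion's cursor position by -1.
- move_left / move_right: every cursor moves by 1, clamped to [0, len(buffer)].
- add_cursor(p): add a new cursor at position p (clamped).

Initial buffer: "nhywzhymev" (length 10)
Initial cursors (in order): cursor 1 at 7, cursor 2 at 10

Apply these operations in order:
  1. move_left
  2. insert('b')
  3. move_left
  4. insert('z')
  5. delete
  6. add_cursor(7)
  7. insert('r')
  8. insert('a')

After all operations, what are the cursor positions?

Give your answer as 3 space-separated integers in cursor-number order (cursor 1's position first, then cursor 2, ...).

Answer: 8 16 11

Derivation:
After op 1 (move_left): buffer="nhywzhymev" (len 10), cursors c1@6 c2@9, authorship ..........
After op 2 (insert('b')): buffer="nhywzhbymebv" (len 12), cursors c1@7 c2@11, authorship ......1...2.
After op 3 (move_left): buffer="nhywzhbymebv" (len 12), cursors c1@6 c2@10, authorship ......1...2.
After op 4 (insert('z')): buffer="nhywzhzbymezbv" (len 14), cursors c1@7 c2@12, authorship ......11...22.
After op 5 (delete): buffer="nhywzhbymebv" (len 12), cursors c1@6 c2@10, authorship ......1...2.
After op 6 (add_cursor(7)): buffer="nhywzhbymebv" (len 12), cursors c1@6 c3@7 c2@10, authorship ......1...2.
After op 7 (insert('r')): buffer="nhywzhrbrymerbv" (len 15), cursors c1@7 c3@9 c2@13, authorship ......113...22.
After op 8 (insert('a')): buffer="nhywzhrabraymerabv" (len 18), cursors c1@8 c3@11 c2@16, authorship ......11133...222.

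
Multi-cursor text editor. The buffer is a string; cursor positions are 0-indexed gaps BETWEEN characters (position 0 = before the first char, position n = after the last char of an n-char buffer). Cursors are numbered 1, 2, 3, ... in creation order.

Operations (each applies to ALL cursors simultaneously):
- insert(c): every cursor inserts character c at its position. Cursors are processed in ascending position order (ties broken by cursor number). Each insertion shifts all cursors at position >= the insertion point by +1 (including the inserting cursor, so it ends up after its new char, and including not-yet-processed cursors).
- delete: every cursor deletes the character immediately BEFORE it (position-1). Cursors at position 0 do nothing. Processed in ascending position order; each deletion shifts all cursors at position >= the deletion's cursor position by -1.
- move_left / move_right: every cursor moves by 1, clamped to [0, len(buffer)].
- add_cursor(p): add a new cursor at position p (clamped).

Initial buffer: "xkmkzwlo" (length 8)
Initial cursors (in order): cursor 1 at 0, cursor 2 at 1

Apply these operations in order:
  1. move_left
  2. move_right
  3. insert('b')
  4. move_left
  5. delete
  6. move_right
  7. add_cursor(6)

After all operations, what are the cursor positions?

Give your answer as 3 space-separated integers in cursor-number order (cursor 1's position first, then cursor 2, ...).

After op 1 (move_left): buffer="xkmkzwlo" (len 8), cursors c1@0 c2@0, authorship ........
After op 2 (move_right): buffer="xkmkzwlo" (len 8), cursors c1@1 c2@1, authorship ........
After op 3 (insert('b')): buffer="xbbkmkzwlo" (len 10), cursors c1@3 c2@3, authorship .12.......
After op 4 (move_left): buffer="xbbkmkzwlo" (len 10), cursors c1@2 c2@2, authorship .12.......
After op 5 (delete): buffer="bkmkzwlo" (len 8), cursors c1@0 c2@0, authorship 2.......
After op 6 (move_right): buffer="bkmkzwlo" (len 8), cursors c1@1 c2@1, authorship 2.......
After op 7 (add_cursor(6)): buffer="bkmkzwlo" (len 8), cursors c1@1 c2@1 c3@6, authorship 2.......

Answer: 1 1 6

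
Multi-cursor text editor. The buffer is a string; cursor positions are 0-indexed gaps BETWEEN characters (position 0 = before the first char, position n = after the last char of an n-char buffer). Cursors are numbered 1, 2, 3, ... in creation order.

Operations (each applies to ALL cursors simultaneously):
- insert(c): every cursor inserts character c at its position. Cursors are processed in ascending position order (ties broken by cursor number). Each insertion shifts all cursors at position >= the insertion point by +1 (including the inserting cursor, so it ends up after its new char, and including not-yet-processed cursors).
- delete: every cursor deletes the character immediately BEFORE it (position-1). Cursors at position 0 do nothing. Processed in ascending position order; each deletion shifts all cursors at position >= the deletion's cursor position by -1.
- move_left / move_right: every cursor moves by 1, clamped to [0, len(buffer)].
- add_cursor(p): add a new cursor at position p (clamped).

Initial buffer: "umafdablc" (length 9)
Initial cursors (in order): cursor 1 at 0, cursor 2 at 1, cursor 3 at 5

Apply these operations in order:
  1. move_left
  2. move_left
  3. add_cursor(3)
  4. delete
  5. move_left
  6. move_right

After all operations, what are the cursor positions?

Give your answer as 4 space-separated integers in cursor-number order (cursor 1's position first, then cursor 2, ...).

Answer: 1 1 1 1

Derivation:
After op 1 (move_left): buffer="umafdablc" (len 9), cursors c1@0 c2@0 c3@4, authorship .........
After op 2 (move_left): buffer="umafdablc" (len 9), cursors c1@0 c2@0 c3@3, authorship .........
After op 3 (add_cursor(3)): buffer="umafdablc" (len 9), cursors c1@0 c2@0 c3@3 c4@3, authorship .........
After op 4 (delete): buffer="ufdablc" (len 7), cursors c1@0 c2@0 c3@1 c4@1, authorship .......
After op 5 (move_left): buffer="ufdablc" (len 7), cursors c1@0 c2@0 c3@0 c4@0, authorship .......
After op 6 (move_right): buffer="ufdablc" (len 7), cursors c1@1 c2@1 c3@1 c4@1, authorship .......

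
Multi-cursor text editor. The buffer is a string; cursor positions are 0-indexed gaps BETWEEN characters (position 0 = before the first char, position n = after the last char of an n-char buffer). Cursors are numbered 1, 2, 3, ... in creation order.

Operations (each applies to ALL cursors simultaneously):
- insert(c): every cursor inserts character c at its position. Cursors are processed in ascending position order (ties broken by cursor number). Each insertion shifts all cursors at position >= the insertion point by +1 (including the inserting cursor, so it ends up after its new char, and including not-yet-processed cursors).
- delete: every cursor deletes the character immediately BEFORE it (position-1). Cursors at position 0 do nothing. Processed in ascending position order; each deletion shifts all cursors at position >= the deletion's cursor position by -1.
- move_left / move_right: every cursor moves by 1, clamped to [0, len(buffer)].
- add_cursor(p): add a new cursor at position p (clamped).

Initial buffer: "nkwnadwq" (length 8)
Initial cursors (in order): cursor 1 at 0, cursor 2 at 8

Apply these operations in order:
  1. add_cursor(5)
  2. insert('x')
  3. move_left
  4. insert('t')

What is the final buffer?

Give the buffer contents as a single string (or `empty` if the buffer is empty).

After op 1 (add_cursor(5)): buffer="nkwnadwq" (len 8), cursors c1@0 c3@5 c2@8, authorship ........
After op 2 (insert('x')): buffer="xnkwnaxdwqx" (len 11), cursors c1@1 c3@7 c2@11, authorship 1.....3...2
After op 3 (move_left): buffer="xnkwnaxdwqx" (len 11), cursors c1@0 c3@6 c2@10, authorship 1.....3...2
After op 4 (insert('t')): buffer="txnkwnatxdwqtx" (len 14), cursors c1@1 c3@8 c2@13, authorship 11.....33...22

Answer: txnkwnatxdwqtx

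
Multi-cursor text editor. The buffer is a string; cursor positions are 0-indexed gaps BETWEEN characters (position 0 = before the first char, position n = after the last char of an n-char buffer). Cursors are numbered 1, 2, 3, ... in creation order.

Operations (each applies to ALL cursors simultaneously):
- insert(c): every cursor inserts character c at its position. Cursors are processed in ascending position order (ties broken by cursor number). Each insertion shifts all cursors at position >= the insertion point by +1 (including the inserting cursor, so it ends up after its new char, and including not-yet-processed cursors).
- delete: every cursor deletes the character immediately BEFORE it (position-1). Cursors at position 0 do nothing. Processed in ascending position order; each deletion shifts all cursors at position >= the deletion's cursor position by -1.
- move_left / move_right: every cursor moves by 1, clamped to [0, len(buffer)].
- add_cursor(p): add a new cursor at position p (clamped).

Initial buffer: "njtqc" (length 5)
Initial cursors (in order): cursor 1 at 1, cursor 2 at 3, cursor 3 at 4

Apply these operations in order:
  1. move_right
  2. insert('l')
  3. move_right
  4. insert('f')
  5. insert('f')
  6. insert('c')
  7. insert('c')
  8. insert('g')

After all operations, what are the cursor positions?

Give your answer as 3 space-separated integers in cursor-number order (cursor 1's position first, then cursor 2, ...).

Answer: 9 17 23

Derivation:
After op 1 (move_right): buffer="njtqc" (len 5), cursors c1@2 c2@4 c3@5, authorship .....
After op 2 (insert('l')): buffer="njltqlcl" (len 8), cursors c1@3 c2@6 c3@8, authorship ..1..2.3
After op 3 (move_right): buffer="njltqlcl" (len 8), cursors c1@4 c2@7 c3@8, authorship ..1..2.3
After op 4 (insert('f')): buffer="njltfqlcflf" (len 11), cursors c1@5 c2@9 c3@11, authorship ..1.1.2.233
After op 5 (insert('f')): buffer="njltffqlcfflff" (len 14), cursors c1@6 c2@11 c3@14, authorship ..1.11.2.22333
After op 6 (insert('c')): buffer="njltffcqlcffclffc" (len 17), cursors c1@7 c2@13 c3@17, authorship ..1.111.2.2223333
After op 7 (insert('c')): buffer="njltffccqlcffcclffcc" (len 20), cursors c1@8 c2@15 c3@20, authorship ..1.1111.2.222233333
After op 8 (insert('g')): buffer="njltffccgqlcffccglffccg" (len 23), cursors c1@9 c2@17 c3@23, authorship ..1.11111.2.22222333333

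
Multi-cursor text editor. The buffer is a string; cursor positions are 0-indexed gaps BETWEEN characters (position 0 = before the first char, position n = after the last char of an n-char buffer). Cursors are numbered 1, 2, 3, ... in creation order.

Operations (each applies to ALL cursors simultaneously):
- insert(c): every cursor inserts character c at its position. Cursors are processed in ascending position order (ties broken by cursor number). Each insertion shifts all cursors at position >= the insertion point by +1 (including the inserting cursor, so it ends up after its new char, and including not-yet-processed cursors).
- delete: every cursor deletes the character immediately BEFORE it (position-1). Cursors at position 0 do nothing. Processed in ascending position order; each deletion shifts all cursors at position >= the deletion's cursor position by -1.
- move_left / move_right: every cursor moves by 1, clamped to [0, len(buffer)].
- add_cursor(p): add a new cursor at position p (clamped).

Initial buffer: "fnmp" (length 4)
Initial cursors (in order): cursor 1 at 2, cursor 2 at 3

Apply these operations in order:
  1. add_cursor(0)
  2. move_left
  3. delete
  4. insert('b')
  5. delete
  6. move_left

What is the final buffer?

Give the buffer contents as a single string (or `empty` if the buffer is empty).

After op 1 (add_cursor(0)): buffer="fnmp" (len 4), cursors c3@0 c1@2 c2@3, authorship ....
After op 2 (move_left): buffer="fnmp" (len 4), cursors c3@0 c1@1 c2@2, authorship ....
After op 3 (delete): buffer="mp" (len 2), cursors c1@0 c2@0 c3@0, authorship ..
After op 4 (insert('b')): buffer="bbbmp" (len 5), cursors c1@3 c2@3 c3@3, authorship 123..
After op 5 (delete): buffer="mp" (len 2), cursors c1@0 c2@0 c3@0, authorship ..
After op 6 (move_left): buffer="mp" (len 2), cursors c1@0 c2@0 c3@0, authorship ..

Answer: mp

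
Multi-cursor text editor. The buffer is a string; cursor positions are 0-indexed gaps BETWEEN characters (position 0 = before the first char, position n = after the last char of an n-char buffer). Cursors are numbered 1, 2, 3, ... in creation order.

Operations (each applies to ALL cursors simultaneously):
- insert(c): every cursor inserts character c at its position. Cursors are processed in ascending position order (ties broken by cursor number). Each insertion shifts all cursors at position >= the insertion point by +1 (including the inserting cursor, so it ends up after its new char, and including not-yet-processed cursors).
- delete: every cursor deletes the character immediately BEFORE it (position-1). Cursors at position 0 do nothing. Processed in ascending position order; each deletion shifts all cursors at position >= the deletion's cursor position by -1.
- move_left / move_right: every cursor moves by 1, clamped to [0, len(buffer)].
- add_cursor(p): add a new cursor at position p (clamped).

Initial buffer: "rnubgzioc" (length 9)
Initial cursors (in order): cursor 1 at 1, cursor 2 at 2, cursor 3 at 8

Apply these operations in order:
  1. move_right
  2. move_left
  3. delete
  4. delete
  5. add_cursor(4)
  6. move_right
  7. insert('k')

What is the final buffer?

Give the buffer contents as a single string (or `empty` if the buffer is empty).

After op 1 (move_right): buffer="rnubgzioc" (len 9), cursors c1@2 c2@3 c3@9, authorship .........
After op 2 (move_left): buffer="rnubgzioc" (len 9), cursors c1@1 c2@2 c3@8, authorship .........
After op 3 (delete): buffer="ubgzic" (len 6), cursors c1@0 c2@0 c3@5, authorship ......
After op 4 (delete): buffer="ubgzc" (len 5), cursors c1@0 c2@0 c3@4, authorship .....
After op 5 (add_cursor(4)): buffer="ubgzc" (len 5), cursors c1@0 c2@0 c3@4 c4@4, authorship .....
After op 6 (move_right): buffer="ubgzc" (len 5), cursors c1@1 c2@1 c3@5 c4@5, authorship .....
After op 7 (insert('k')): buffer="ukkbgzckk" (len 9), cursors c1@3 c2@3 c3@9 c4@9, authorship .12....34

Answer: ukkbgzckk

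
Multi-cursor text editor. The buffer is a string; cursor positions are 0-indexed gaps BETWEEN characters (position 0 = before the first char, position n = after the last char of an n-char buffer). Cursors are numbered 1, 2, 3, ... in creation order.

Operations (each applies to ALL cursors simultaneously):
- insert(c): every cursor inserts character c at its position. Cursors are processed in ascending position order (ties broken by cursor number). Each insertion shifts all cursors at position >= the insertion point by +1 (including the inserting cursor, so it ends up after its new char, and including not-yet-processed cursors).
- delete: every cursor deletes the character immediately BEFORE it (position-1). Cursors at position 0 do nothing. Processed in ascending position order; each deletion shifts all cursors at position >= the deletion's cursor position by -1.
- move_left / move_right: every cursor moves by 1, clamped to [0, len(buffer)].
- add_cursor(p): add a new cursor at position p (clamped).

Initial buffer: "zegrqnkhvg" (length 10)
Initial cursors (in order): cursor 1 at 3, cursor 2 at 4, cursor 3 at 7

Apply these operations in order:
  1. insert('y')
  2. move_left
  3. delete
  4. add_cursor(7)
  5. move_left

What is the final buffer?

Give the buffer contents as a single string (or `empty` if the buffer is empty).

After op 1 (insert('y')): buffer="zegyryqnkyhvg" (len 13), cursors c1@4 c2@6 c3@10, authorship ...1.2...3...
After op 2 (move_left): buffer="zegyryqnkyhvg" (len 13), cursors c1@3 c2@5 c3@9, authorship ...1.2...3...
After op 3 (delete): buffer="zeyyqnyhvg" (len 10), cursors c1@2 c2@3 c3@6, authorship ..12..3...
After op 4 (add_cursor(7)): buffer="zeyyqnyhvg" (len 10), cursors c1@2 c2@3 c3@6 c4@7, authorship ..12..3...
After op 5 (move_left): buffer="zeyyqnyhvg" (len 10), cursors c1@1 c2@2 c3@5 c4@6, authorship ..12..3...

Answer: zeyyqnyhvg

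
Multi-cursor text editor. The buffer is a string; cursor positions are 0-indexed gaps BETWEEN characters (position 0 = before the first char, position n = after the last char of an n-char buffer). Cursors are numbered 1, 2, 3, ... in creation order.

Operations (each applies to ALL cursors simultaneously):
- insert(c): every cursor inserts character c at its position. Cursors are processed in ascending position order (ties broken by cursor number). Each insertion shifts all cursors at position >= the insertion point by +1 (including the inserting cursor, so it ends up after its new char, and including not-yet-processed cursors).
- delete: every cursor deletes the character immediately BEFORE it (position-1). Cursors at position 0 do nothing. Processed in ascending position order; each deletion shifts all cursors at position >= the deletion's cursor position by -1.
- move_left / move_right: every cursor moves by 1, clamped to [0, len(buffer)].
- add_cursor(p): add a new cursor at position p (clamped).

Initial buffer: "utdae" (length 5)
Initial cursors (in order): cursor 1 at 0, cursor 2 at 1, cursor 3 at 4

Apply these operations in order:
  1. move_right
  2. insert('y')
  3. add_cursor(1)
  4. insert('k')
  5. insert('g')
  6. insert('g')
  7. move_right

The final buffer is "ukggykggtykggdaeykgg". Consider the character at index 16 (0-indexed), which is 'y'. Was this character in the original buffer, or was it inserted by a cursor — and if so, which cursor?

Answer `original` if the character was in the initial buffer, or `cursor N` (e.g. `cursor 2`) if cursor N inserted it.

After op 1 (move_right): buffer="utdae" (len 5), cursors c1@1 c2@2 c3@5, authorship .....
After op 2 (insert('y')): buffer="uytydaey" (len 8), cursors c1@2 c2@4 c3@8, authorship .1.2...3
After op 3 (add_cursor(1)): buffer="uytydaey" (len 8), cursors c4@1 c1@2 c2@4 c3@8, authorship .1.2...3
After op 4 (insert('k')): buffer="ukyktykdaeyk" (len 12), cursors c4@2 c1@4 c2@7 c3@12, authorship .411.22...33
After op 5 (insert('g')): buffer="ukgykgtykgdaeykg" (len 16), cursors c4@3 c1@6 c2@10 c3@16, authorship .44111.222...333
After op 6 (insert('g')): buffer="ukggykggtykggdaeykgg" (len 20), cursors c4@4 c1@8 c2@13 c3@20, authorship .4441111.2222...3333
After op 7 (move_right): buffer="ukggykggtykggdaeykgg" (len 20), cursors c4@5 c1@9 c2@14 c3@20, authorship .4441111.2222...3333
Authorship (.=original, N=cursor N): . 4 4 4 1 1 1 1 . 2 2 2 2 . . . 3 3 3 3
Index 16: author = 3

Answer: cursor 3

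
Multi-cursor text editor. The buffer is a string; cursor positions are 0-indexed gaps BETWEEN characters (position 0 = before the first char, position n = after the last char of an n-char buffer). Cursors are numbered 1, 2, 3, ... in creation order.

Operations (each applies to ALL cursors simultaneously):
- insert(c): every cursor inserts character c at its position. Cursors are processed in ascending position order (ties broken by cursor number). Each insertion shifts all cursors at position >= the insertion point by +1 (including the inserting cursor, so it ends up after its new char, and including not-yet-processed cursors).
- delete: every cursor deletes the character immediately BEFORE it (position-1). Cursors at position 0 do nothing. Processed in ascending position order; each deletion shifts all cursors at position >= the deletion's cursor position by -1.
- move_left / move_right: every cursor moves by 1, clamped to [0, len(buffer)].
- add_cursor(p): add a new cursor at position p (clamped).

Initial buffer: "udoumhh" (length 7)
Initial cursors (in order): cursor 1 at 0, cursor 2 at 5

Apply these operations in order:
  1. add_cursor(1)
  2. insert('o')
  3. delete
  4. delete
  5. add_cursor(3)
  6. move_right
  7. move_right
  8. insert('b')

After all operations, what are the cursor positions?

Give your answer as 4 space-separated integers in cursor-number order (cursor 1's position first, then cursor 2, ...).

After op 1 (add_cursor(1)): buffer="udoumhh" (len 7), cursors c1@0 c3@1 c2@5, authorship .......
After op 2 (insert('o')): buffer="ouodoumohh" (len 10), cursors c1@1 c3@3 c2@8, authorship 1.3....2..
After op 3 (delete): buffer="udoumhh" (len 7), cursors c1@0 c3@1 c2@5, authorship .......
After op 4 (delete): buffer="douhh" (len 5), cursors c1@0 c3@0 c2@3, authorship .....
After op 5 (add_cursor(3)): buffer="douhh" (len 5), cursors c1@0 c3@0 c2@3 c4@3, authorship .....
After op 6 (move_right): buffer="douhh" (len 5), cursors c1@1 c3@1 c2@4 c4@4, authorship .....
After op 7 (move_right): buffer="douhh" (len 5), cursors c1@2 c3@2 c2@5 c4@5, authorship .....
After op 8 (insert('b')): buffer="dobbuhhbb" (len 9), cursors c1@4 c3@4 c2@9 c4@9, authorship ..13...24

Answer: 4 9 4 9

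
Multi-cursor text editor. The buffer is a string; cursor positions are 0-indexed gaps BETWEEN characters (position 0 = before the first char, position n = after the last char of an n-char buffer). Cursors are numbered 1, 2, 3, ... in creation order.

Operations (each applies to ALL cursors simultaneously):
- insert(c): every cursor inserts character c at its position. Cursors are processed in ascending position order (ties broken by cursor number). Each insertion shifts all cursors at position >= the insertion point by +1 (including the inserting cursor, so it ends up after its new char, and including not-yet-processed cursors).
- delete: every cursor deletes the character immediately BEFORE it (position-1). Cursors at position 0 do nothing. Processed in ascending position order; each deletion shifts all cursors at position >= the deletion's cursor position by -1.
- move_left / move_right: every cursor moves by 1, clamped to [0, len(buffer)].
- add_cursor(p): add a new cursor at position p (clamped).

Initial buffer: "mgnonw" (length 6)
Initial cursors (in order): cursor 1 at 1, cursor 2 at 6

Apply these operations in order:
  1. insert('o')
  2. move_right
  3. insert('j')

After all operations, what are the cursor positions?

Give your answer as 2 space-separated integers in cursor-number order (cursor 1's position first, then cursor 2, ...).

Answer: 4 10

Derivation:
After op 1 (insert('o')): buffer="mognonwo" (len 8), cursors c1@2 c2@8, authorship .1.....2
After op 2 (move_right): buffer="mognonwo" (len 8), cursors c1@3 c2@8, authorship .1.....2
After op 3 (insert('j')): buffer="mogjnonwoj" (len 10), cursors c1@4 c2@10, authorship .1.1....22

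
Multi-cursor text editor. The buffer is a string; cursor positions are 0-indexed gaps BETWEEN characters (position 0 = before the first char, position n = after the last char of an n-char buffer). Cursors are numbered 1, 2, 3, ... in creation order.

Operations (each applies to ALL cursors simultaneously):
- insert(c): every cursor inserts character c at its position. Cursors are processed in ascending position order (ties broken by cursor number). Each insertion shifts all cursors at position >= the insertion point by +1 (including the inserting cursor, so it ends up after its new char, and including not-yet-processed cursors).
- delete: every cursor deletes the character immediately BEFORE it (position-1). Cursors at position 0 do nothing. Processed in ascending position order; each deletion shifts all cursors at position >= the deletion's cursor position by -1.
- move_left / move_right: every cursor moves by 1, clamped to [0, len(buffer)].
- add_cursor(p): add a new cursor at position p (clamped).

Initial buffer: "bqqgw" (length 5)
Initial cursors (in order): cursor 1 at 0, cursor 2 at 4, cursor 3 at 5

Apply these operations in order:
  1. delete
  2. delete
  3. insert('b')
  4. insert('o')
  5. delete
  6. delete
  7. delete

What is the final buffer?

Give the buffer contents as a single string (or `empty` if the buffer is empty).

Answer: empty

Derivation:
After op 1 (delete): buffer="bqq" (len 3), cursors c1@0 c2@3 c3@3, authorship ...
After op 2 (delete): buffer="b" (len 1), cursors c1@0 c2@1 c3@1, authorship .
After op 3 (insert('b')): buffer="bbbb" (len 4), cursors c1@1 c2@4 c3@4, authorship 1.23
After op 4 (insert('o')): buffer="bobbboo" (len 7), cursors c1@2 c2@7 c3@7, authorship 11.2323
After op 5 (delete): buffer="bbbb" (len 4), cursors c1@1 c2@4 c3@4, authorship 1.23
After op 6 (delete): buffer="b" (len 1), cursors c1@0 c2@1 c3@1, authorship .
After op 7 (delete): buffer="" (len 0), cursors c1@0 c2@0 c3@0, authorship 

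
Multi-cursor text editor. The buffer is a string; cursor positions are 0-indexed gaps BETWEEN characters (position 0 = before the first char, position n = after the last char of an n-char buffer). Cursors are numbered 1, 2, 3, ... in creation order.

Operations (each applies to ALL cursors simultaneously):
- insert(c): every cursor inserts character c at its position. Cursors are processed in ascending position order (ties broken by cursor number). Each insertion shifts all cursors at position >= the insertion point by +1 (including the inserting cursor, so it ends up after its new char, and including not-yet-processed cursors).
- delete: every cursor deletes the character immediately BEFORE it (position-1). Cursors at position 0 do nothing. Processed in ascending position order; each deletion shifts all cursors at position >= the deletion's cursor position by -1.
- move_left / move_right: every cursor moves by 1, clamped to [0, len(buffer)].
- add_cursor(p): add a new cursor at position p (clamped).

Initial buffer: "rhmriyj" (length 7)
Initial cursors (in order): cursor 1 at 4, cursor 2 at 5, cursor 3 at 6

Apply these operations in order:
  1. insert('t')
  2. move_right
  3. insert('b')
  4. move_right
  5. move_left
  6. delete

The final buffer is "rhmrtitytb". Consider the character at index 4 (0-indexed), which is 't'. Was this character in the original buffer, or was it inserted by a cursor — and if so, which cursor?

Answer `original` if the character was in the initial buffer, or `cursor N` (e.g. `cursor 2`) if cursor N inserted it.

After op 1 (insert('t')): buffer="rhmrtitytj" (len 10), cursors c1@5 c2@7 c3@9, authorship ....1.2.3.
After op 2 (move_right): buffer="rhmrtitytj" (len 10), cursors c1@6 c2@8 c3@10, authorship ....1.2.3.
After op 3 (insert('b')): buffer="rhmrtibtybtjb" (len 13), cursors c1@7 c2@10 c3@13, authorship ....1.12.23.3
After op 4 (move_right): buffer="rhmrtibtybtjb" (len 13), cursors c1@8 c2@11 c3@13, authorship ....1.12.23.3
After op 5 (move_left): buffer="rhmrtibtybtjb" (len 13), cursors c1@7 c2@10 c3@12, authorship ....1.12.23.3
After op 6 (delete): buffer="rhmrtitytb" (len 10), cursors c1@6 c2@8 c3@9, authorship ....1.2.33
Authorship (.=original, N=cursor N): . . . . 1 . 2 . 3 3
Index 4: author = 1

Answer: cursor 1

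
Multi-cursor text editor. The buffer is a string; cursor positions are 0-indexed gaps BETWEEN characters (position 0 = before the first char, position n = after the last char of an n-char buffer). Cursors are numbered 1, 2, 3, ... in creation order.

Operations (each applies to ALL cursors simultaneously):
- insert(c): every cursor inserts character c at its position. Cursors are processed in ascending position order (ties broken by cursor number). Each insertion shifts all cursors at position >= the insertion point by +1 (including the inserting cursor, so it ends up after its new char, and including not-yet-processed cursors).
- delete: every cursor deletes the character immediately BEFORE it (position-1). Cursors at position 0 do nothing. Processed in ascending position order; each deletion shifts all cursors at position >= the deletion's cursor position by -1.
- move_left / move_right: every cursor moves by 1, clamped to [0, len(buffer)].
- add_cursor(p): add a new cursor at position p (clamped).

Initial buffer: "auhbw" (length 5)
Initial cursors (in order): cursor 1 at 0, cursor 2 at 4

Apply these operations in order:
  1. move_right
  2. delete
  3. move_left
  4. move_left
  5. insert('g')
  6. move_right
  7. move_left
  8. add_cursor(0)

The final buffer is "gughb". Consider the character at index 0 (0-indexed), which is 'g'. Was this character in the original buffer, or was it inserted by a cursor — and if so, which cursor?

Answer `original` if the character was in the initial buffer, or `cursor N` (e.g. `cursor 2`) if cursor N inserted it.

After op 1 (move_right): buffer="auhbw" (len 5), cursors c1@1 c2@5, authorship .....
After op 2 (delete): buffer="uhb" (len 3), cursors c1@0 c2@3, authorship ...
After op 3 (move_left): buffer="uhb" (len 3), cursors c1@0 c2@2, authorship ...
After op 4 (move_left): buffer="uhb" (len 3), cursors c1@0 c2@1, authorship ...
After op 5 (insert('g')): buffer="gughb" (len 5), cursors c1@1 c2@3, authorship 1.2..
After op 6 (move_right): buffer="gughb" (len 5), cursors c1@2 c2@4, authorship 1.2..
After op 7 (move_left): buffer="gughb" (len 5), cursors c1@1 c2@3, authorship 1.2..
After op 8 (add_cursor(0)): buffer="gughb" (len 5), cursors c3@0 c1@1 c2@3, authorship 1.2..
Authorship (.=original, N=cursor N): 1 . 2 . .
Index 0: author = 1

Answer: cursor 1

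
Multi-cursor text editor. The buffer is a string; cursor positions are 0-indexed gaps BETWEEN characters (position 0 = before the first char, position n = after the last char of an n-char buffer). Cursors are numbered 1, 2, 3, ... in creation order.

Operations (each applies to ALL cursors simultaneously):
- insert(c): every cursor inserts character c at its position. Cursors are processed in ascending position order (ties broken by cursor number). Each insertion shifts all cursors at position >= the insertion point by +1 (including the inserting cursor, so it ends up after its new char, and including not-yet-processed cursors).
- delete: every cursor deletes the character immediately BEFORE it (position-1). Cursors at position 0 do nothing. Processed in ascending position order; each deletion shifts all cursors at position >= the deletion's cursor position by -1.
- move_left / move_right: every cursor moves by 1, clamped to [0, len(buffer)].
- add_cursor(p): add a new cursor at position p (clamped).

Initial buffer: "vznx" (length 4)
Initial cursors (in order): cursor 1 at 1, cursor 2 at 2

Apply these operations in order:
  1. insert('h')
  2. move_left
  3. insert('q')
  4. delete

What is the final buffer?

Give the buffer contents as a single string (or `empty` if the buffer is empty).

After op 1 (insert('h')): buffer="vhzhnx" (len 6), cursors c1@2 c2@4, authorship .1.2..
After op 2 (move_left): buffer="vhzhnx" (len 6), cursors c1@1 c2@3, authorship .1.2..
After op 3 (insert('q')): buffer="vqhzqhnx" (len 8), cursors c1@2 c2@5, authorship .11.22..
After op 4 (delete): buffer="vhzhnx" (len 6), cursors c1@1 c2@3, authorship .1.2..

Answer: vhzhnx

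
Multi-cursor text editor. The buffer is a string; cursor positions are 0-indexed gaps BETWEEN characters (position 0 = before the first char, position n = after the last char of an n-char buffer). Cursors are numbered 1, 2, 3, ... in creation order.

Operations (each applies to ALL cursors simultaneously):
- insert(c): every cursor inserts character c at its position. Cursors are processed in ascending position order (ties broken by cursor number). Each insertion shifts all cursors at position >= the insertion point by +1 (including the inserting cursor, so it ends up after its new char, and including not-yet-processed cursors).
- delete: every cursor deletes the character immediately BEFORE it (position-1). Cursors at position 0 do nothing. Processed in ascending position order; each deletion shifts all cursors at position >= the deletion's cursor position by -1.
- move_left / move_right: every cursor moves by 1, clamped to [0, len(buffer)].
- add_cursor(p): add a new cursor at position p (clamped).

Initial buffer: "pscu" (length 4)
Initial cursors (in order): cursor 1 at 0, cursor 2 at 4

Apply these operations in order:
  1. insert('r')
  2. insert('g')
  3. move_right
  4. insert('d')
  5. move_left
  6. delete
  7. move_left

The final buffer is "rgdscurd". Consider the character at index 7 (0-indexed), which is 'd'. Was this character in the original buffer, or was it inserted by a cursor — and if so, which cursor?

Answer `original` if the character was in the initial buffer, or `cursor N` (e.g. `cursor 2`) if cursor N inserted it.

After op 1 (insert('r')): buffer="rpscur" (len 6), cursors c1@1 c2@6, authorship 1....2
After op 2 (insert('g')): buffer="rgpscurg" (len 8), cursors c1@2 c2@8, authorship 11....22
After op 3 (move_right): buffer="rgpscurg" (len 8), cursors c1@3 c2@8, authorship 11....22
After op 4 (insert('d')): buffer="rgpdscurgd" (len 10), cursors c1@4 c2@10, authorship 11.1...222
After op 5 (move_left): buffer="rgpdscurgd" (len 10), cursors c1@3 c2@9, authorship 11.1...222
After op 6 (delete): buffer="rgdscurd" (len 8), cursors c1@2 c2@7, authorship 111...22
After op 7 (move_left): buffer="rgdscurd" (len 8), cursors c1@1 c2@6, authorship 111...22
Authorship (.=original, N=cursor N): 1 1 1 . . . 2 2
Index 7: author = 2

Answer: cursor 2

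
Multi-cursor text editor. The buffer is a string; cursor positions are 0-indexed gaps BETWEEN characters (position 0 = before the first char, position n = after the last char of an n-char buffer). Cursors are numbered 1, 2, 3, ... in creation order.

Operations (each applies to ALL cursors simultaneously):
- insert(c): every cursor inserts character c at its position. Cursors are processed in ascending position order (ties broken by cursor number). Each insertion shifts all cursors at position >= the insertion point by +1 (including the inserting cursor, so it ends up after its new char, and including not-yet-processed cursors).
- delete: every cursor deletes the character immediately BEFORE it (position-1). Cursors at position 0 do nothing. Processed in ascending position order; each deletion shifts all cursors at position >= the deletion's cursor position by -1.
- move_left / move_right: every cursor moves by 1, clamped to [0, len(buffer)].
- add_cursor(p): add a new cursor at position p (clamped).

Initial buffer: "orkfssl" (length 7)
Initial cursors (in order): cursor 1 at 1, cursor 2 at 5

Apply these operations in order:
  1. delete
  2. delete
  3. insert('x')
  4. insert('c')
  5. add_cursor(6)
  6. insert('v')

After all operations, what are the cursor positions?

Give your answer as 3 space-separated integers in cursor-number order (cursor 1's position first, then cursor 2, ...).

After op 1 (delete): buffer="rkfsl" (len 5), cursors c1@0 c2@3, authorship .....
After op 2 (delete): buffer="rksl" (len 4), cursors c1@0 c2@2, authorship ....
After op 3 (insert('x')): buffer="xrkxsl" (len 6), cursors c1@1 c2@4, authorship 1..2..
After op 4 (insert('c')): buffer="xcrkxcsl" (len 8), cursors c1@2 c2@6, authorship 11..22..
After op 5 (add_cursor(6)): buffer="xcrkxcsl" (len 8), cursors c1@2 c2@6 c3@6, authorship 11..22..
After op 6 (insert('v')): buffer="xcvrkxcvvsl" (len 11), cursors c1@3 c2@9 c3@9, authorship 111..2223..

Answer: 3 9 9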